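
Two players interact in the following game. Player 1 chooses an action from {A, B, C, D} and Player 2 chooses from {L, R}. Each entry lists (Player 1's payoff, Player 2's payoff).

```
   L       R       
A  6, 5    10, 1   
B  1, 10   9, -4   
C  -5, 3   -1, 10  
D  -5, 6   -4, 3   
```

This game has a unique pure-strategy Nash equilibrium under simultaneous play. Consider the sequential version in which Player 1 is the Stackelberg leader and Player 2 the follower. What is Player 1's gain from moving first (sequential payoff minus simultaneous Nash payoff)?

0

Solve by backward induction (Player 1 leads).
- A → Player 2 plays L (best of 5, 1); Player 1 gets 6.
- B → Player 2 plays L (best of 10, -4); Player 1 gets 1.
- C → Player 2 plays R (best of 3, 10); Player 1 gets -1.
- D → Player 2 plays L (best of 6, 3); Player 1 gets -5.
Among 6, 1, -1, -5, the best is 6 at A. Subgame-perfect outcome: (A, L) with payoffs (6, 5).
Now find the simultaneous Nash equilibrium.
Player 1's best replies: L→A; R→A.
Player 2's best replies: A→L; B→L; C→R; D→L.
The unique mutual best reply is (A, L), giving (6, 5).
Player 1's commitment gain: 6 − 6 = 0.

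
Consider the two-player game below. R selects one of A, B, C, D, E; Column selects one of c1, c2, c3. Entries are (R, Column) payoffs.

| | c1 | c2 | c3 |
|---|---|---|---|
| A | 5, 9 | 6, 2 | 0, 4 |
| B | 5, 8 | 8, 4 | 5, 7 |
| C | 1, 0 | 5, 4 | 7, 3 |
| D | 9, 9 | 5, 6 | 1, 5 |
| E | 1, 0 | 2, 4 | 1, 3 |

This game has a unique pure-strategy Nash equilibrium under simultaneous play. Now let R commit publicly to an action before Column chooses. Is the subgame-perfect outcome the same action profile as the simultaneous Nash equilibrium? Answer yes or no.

yes

Solve by backward induction (R leads).
- A: Column compares 9, 2, 4 and picks c1; R would get 5.
- B: Column compares 8, 4, 7 and picks c1; R would get 5.
- C: Column compares 0, 4, 3 and picks c2; R would get 5.
- D: Column compares 9, 6, 5 and picks c1; R would get 9.
- E: Column compares 0, 4, 3 and picks c2; R would get 2.
R's induced payoffs are 5, 5, 5, 9, 2, so R commits to D. Subgame-perfect outcome: (D, c1) with payoffs (9, 9).
Under simultaneous play:
R's best replies: c1→D; c2→B; c3→C.
Column's best replies: A→c1; B→c1; C→c2; D→c1; E→c2.
Only (D, c1) has each player best-responding; Nash payoffs (9, 9).
Sequential outcome (D, c1) coincides with the Nash profile (D, c1).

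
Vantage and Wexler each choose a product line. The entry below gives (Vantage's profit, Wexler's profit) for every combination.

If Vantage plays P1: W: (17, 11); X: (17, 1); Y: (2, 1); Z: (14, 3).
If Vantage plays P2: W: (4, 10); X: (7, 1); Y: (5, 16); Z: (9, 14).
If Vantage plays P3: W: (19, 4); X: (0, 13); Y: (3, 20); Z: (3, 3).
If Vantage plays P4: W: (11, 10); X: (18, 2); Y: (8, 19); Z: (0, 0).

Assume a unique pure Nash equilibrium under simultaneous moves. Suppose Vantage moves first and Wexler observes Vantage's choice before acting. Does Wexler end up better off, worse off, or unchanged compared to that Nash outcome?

worse off

Work backward from Wexler's decision.
- P1 → Wexler plays W (best of 11, 1, 1, 3); Vantage gets 17.
- P2 → Wexler plays Y (best of 10, 1, 16, 14); Vantage gets 5.
- P3 → Wexler plays Y (best of 4, 13, 20, 3); Vantage gets 3.
- P4 → Wexler plays Y (best of 10, 2, 19, 0); Vantage gets 8.
Vantage's induced payoffs are 17, 5, 3, 8, so Vantage commits to P1. Subgame-perfect outcome: (P1, W) with payoffs (17, 11).
Under simultaneous play:
Vantage's best replies: W→P3; X→P4; Y→P4; Z→P1.
Wexler's best replies: P1→W; P2→Y; P3→Y; P4→Y.
The unique mutual best reply is (P4, Y), giving (8, 19).
Wexler earns 11 sequentially versus 19 at the Nash outcome: worse off.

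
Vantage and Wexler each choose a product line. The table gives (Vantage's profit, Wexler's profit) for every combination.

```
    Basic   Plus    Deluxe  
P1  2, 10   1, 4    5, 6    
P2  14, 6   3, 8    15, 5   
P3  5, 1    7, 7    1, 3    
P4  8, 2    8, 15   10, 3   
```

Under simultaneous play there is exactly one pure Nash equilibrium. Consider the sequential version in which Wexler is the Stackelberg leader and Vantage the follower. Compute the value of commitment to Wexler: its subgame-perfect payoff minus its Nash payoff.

0

Work backward from Vantage's decision.
- Basic: BR = P2, leader payoff 6.
- Plus: BR = P4, leader payoff 15.
- Deluxe: BR = P2, leader payoff 5.
Maximizing over 6, 15, 5, Wexler chooses Plus. Subgame-perfect outcome: (P4, Plus) with payoffs (8, 15).
Under simultaneous play:
Vantage's best replies: Basic→P2; Plus→P4; Deluxe→P2.
Wexler's best replies: P1→Basic; P2→Plus; P3→Plus; P4→Plus.
Only (P4, Plus) has each player best-responding; Nash payoffs (8, 15).
Wexler's commitment gain: 15 − 15 = 0.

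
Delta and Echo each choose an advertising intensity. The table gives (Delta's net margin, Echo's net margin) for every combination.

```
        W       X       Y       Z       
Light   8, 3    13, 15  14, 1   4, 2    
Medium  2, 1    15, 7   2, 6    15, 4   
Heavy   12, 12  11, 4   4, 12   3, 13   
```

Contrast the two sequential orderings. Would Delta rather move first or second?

first

If Delta leads: Echo's best replies are Light→X, Medium→X, Heavy→Z; Delta's induced payoffs 13, 15, 3; outcome (Medium, X), payoffs (15, 7).
If Echo leads: Delta's best replies are W→Heavy, X→Medium, Y→Light, Z→Medium; Echo's induced payoffs 12, 7, 1, 4; outcome (Heavy, W), payoffs (12, 12).
Delta gets 15 moving first and 12 moving second, so Delta prefers to move first.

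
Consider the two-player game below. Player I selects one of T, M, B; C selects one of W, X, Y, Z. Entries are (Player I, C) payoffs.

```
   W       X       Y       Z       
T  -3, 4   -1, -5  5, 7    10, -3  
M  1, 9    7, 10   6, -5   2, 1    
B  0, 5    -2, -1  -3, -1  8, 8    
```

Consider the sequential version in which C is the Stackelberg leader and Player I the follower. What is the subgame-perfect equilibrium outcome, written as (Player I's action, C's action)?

Work backward from Player I's decision.
- W: Player I compares -3, 1, 0 and picks M; C would get 9.
- X: Player I compares -1, 7, -2 and picks M; C would get 10.
- Y: Player I compares 5, 6, -3 and picks M; C would get -5.
- Z: Player I compares 10, 2, 8 and picks T; C would get -3.
Maximizing over 9, 10, -5, -3, C chooses X. Subgame-perfect outcome: (M, X) with payoffs (7, 10).

(M, X)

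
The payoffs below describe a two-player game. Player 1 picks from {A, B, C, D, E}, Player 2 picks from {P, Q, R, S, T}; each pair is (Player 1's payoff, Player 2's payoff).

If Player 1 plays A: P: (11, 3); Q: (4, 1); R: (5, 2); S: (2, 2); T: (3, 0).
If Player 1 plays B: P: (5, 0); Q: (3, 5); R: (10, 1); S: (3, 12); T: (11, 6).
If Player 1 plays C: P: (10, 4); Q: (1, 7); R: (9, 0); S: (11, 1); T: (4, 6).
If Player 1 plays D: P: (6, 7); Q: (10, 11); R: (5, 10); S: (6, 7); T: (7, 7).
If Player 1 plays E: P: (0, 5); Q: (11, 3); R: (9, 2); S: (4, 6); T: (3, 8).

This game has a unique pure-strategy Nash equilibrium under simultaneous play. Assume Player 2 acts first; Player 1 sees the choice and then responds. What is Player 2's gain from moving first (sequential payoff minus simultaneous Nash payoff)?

3

Work backward from Player 1's decision.
- P: Player 1 compares 11, 5, 10, 6, 0 and picks A; Player 2 would get 3.
- Q: Player 1 compares 4, 3, 1, 10, 11 and picks E; Player 2 would get 3.
- R: Player 1 compares 5, 10, 9, 5, 9 and picks B; Player 2 would get 1.
- S: Player 1 compares 2, 3, 11, 6, 4 and picks C; Player 2 would get 1.
- T: Player 1 compares 3, 11, 4, 7, 3 and picks B; Player 2 would get 6.
Maximizing over 3, 3, 1, 1, 6, Player 2 chooses T. Subgame-perfect outcome: (B, T) with payoffs (11, 6).
For the simultaneous game, intersect best replies.
Player 1's best replies: P→A; Q→E; R→B; S→C; T→B.
Player 2's best replies: A→P; B→S; C→Q; D→Q; E→T.
Only (A, P) has each player best-responding; Nash payoffs (11, 3).
Player 2's commitment gain: 6 − 3 = 3.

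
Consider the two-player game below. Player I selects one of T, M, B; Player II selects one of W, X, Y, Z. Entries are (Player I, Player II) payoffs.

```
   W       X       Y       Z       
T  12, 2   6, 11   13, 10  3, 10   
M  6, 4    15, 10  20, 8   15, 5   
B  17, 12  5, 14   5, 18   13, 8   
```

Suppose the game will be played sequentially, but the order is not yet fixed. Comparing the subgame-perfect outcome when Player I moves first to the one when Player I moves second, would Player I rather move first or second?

second

If Player I leads: Player II's best replies are T→X, M→X, B→Y; Player I's induced payoffs 6, 15, 5; outcome (M, X), payoffs (15, 10).
If Player II leads: Player I's best replies are W→B, X→M, Y→M, Z→M; Player II's induced payoffs 12, 10, 8, 5; outcome (B, W), payoffs (17, 12).
Player I gets 15 moving first and 17 moving second, so Player I prefers to move second.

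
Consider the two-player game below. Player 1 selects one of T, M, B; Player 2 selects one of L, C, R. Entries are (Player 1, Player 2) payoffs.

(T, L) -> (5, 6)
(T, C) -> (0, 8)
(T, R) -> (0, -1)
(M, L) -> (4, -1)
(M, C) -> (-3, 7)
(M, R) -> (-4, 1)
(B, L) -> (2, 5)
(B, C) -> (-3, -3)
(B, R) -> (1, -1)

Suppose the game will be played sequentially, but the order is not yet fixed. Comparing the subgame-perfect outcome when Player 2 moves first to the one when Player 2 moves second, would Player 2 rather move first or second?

first

If Player 1 leads: Player 2's best replies are T→C, M→C, B→L; Player 1's induced payoffs 0, -3, 2; outcome (B, L), payoffs (2, 5).
If Player 2 leads: Player 1's best replies are L→T, C→T, R→B; Player 2's induced payoffs 6, 8, -1; outcome (T, C), payoffs (0, 8).
Player 2 gets 8 moving first and 5 moving second, so Player 2 prefers to move first.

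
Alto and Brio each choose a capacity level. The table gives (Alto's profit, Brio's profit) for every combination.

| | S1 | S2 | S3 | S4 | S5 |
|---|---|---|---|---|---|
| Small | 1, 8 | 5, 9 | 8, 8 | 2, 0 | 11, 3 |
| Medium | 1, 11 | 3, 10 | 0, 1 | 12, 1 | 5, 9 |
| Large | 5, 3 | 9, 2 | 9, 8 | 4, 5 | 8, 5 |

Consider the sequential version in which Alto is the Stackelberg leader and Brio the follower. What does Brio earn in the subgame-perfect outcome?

8

Backward induction with Alto moving first.
- Small → Brio plays S2 (best of 8, 9, 8, 0, 3); Alto gets 5.
- Medium → Brio plays S1 (best of 11, 10, 1, 1, 9); Alto gets 1.
- Large → Brio plays S3 (best of 3, 2, 8, 5, 5); Alto gets 9.
Among 5, 1, 9, the best is 9 at Large. Subgame-perfect outcome: (Large, S3) with payoffs (9, 8).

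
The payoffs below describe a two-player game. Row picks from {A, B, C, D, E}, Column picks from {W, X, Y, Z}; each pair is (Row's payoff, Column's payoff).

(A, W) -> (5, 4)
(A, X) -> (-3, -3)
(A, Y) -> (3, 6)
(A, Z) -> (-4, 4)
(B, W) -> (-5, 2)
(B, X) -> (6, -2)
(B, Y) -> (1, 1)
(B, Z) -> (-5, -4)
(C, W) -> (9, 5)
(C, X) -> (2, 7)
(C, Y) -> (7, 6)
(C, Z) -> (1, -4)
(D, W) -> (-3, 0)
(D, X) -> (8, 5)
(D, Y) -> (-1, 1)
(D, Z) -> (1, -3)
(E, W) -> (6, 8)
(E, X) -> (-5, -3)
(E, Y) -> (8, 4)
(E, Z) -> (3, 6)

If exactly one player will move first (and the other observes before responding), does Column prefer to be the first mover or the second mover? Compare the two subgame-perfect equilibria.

first

If Row leads: Column's best replies are A→Y, B→W, C→X, D→X, E→W; Row's induced payoffs 3, -5, 2, 8, 6; outcome (D, X), payoffs (8, 5).
If Column leads: Row's best replies are W→C, X→D, Y→E, Z→E; Column's induced payoffs 5, 5, 4, 6; outcome (E, Z), payoffs (3, 6).
Column gets 6 moving first and 5 moving second, so Column prefers to move first.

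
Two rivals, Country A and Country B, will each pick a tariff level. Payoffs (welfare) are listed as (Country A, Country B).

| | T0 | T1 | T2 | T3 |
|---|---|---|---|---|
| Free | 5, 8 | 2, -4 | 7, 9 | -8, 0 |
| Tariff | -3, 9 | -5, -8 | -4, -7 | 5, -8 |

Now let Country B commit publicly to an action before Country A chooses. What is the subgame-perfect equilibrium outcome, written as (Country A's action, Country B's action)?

(Free, T2)

Work backward from Country A's decision.
- T0: BR = Free, leader payoff 8.
- T1: BR = Free, leader payoff -4.
- T2: BR = Free, leader payoff 9.
- T3: BR = Tariff, leader payoff -8.
Country B's induced payoffs are 8, -4, 9, -8, so Country B commits to T2. Subgame-perfect outcome: (Free, T2) with payoffs (7, 9).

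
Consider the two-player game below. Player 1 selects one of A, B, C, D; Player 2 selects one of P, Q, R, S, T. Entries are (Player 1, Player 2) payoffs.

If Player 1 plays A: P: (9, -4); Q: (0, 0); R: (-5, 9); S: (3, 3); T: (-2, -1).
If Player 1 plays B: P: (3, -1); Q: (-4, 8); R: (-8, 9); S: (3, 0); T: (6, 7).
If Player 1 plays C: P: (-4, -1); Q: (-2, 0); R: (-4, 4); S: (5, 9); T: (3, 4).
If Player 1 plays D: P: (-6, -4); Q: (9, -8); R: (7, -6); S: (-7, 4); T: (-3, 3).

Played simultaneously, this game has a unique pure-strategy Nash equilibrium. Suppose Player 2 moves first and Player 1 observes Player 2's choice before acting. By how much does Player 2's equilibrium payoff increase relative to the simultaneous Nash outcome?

Backward induction with Player 2 moving first.
- P: Player 1 compares 9, 3, -4, -6 and picks A; Player 2 would get -4.
- Q: Player 1 compares 0, -4, -2, 9 and picks D; Player 2 would get -8.
- R: Player 1 compares -5, -8, -4, 7 and picks D; Player 2 would get -6.
- S: Player 1 compares 3, 3, 5, -7 and picks C; Player 2 would get 9.
- T: Player 1 compares -2, 6, 3, -3 and picks B; Player 2 would get 7.
Among -4, -8, -6, 9, 7, the best is 9 at S. Subgame-perfect outcome: (C, S) with payoffs (5, 9).
For the simultaneous game, intersect best replies.
Player 1's best replies: P→A; Q→D; R→D; S→C; T→B.
Player 2's best replies: A→R; B→R; C→S; D→S.
The unique mutual best reply is (C, S), giving (5, 9).
Player 2's commitment gain: 9 − 9 = 0.

0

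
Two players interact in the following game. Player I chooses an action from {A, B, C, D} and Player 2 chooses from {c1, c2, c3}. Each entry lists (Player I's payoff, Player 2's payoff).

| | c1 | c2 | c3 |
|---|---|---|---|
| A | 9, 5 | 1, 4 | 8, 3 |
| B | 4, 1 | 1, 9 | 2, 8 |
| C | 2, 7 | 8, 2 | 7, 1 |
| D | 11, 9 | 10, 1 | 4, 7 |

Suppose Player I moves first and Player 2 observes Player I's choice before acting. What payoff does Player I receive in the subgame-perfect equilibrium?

Work backward from Player 2's decision.
- A: Player 2 compares 5, 4, 3 and picks c1; Player I would get 9.
- B: Player 2 compares 1, 9, 8 and picks c2; Player I would get 1.
- C: Player 2 compares 7, 2, 1 and picks c1; Player I would get 2.
- D: Player 2 compares 9, 1, 7 and picks c1; Player I would get 11.
Maximizing over 9, 1, 2, 11, Player I chooses D. Subgame-perfect outcome: (D, c1) with payoffs (11, 9).

11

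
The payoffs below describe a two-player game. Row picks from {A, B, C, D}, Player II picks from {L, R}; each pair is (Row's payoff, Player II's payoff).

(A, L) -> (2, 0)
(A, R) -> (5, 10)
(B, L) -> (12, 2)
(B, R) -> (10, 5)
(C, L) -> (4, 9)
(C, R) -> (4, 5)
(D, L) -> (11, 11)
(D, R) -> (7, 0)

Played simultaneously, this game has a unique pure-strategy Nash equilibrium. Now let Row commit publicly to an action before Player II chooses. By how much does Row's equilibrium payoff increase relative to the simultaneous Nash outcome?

Backward induction with Row moving first.
- A: BR = R, leader payoff 5.
- B: BR = R, leader payoff 10.
- C: BR = L, leader payoff 4.
- D: BR = L, leader payoff 11.
Row's induced payoffs are 5, 10, 4, 11, so Row commits to D. Subgame-perfect outcome: (D, L) with payoffs (11, 11).
Now find the simultaneous Nash equilibrium.
Row's best replies: L→B; R→B.
Player II's best replies: A→R; B→R; C→L; D→L.
Only (B, R) has each player best-responding; Nash payoffs (10, 5).
Row's commitment gain: 11 − 10 = 1.

1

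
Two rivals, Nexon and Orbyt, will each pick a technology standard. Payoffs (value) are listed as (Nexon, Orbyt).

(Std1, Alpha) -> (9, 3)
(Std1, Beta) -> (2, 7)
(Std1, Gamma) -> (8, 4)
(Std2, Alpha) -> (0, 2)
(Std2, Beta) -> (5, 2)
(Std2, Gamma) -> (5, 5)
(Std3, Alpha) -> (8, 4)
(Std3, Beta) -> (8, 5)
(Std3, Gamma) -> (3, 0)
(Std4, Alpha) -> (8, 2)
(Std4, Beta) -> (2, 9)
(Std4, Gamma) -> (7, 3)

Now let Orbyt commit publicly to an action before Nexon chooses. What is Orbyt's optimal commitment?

Beta

Solve by backward induction (Orbyt leads).
- Alpha: Nexon compares 9, 0, 8, 8 and picks Std1; Orbyt would get 3.
- Beta: Nexon compares 2, 5, 8, 2 and picks Std3; Orbyt would get 5.
- Gamma: Nexon compares 8, 5, 3, 7 and picks Std1; Orbyt would get 4.
Orbyt's induced payoffs are 3, 5, 4, so Orbyt commits to Beta. Subgame-perfect outcome: (Std3, Beta) with payoffs (8, 5).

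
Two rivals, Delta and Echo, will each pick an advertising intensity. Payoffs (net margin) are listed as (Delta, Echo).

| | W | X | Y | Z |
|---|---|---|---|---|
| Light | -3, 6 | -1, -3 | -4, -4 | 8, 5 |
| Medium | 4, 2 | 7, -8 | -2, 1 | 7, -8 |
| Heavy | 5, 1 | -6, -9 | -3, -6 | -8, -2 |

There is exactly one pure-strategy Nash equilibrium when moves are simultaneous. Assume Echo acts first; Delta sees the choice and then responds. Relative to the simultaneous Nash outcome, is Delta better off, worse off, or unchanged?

Backward induction with Echo moving first.
- W: Delta compares -3, 4, 5 and picks Heavy; Echo would get 1.
- X: Delta compares -1, 7, -6 and picks Medium; Echo would get -8.
- Y: Delta compares -4, -2, -3 and picks Medium; Echo would get 1.
- Z: Delta compares 8, 7, -8 and picks Light; Echo would get 5.
Maximizing over 1, -8, 1, 5, Echo chooses Z. Subgame-perfect outcome: (Light, Z) with payoffs (8, 5).
For the simultaneous game, intersect best replies.
Delta's best replies: W→Heavy; X→Medium; Y→Medium; Z→Light.
Echo's best replies: Light→W; Medium→W; Heavy→W.
The unique mutual best reply is (Heavy, W), giving (5, 1).
Delta earns 8 sequentially versus 5 at the Nash outcome: better off.

better off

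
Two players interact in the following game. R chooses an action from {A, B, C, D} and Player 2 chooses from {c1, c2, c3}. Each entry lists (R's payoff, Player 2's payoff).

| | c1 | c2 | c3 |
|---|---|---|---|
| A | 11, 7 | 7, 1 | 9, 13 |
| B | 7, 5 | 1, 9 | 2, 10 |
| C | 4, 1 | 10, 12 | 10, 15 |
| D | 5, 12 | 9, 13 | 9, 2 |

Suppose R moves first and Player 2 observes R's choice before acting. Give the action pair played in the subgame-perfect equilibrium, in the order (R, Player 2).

Solve by backward induction (R leads).
- A → Player 2 plays c3 (best of 7, 1, 13); R gets 9.
- B → Player 2 plays c3 (best of 5, 9, 10); R gets 2.
- C → Player 2 plays c3 (best of 1, 12, 15); R gets 10.
- D → Player 2 plays c2 (best of 12, 13, 2); R gets 9.
R's induced payoffs are 9, 2, 10, 9, so R commits to C. Subgame-perfect outcome: (C, c3) with payoffs (10, 15).

(C, c3)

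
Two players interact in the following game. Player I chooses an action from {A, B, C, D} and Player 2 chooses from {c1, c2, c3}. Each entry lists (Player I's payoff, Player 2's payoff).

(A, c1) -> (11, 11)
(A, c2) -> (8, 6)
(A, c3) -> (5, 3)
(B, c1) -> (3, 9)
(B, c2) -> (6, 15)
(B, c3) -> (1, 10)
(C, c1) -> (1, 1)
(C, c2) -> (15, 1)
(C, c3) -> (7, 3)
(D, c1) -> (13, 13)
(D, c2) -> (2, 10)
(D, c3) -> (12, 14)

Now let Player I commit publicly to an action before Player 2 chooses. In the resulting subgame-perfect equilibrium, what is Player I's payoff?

Solve by backward induction (Player I leads).
- A: BR = c1, leader payoff 11.
- B: BR = c2, leader payoff 6.
- C: BR = c3, leader payoff 7.
- D: BR = c3, leader payoff 12.
Player I's induced payoffs are 11, 6, 7, 12, so Player I commits to D. Subgame-perfect outcome: (D, c3) with payoffs (12, 14).

12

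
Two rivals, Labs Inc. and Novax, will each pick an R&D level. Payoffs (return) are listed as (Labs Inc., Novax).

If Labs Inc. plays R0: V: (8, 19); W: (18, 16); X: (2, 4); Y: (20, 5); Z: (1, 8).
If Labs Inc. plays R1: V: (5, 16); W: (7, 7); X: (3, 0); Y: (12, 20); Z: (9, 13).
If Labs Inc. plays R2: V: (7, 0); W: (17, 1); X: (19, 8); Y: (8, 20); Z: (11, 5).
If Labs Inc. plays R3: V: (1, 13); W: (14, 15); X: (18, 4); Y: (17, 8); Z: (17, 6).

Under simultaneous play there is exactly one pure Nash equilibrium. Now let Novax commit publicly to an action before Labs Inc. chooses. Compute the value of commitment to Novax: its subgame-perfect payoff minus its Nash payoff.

Solve by backward induction (Novax leads).
- V: Labs Inc. compares 8, 5, 7, 1 and picks R0; Novax would get 19.
- W: Labs Inc. compares 18, 7, 17, 14 and picks R0; Novax would get 16.
- X: Labs Inc. compares 2, 3, 19, 18 and picks R2; Novax would get 8.
- Y: Labs Inc. compares 20, 12, 8, 17 and picks R0; Novax would get 5.
- Z: Labs Inc. compares 1, 9, 11, 17 and picks R3; Novax would get 6.
Novax's induced payoffs are 19, 16, 8, 5, 6, so Novax commits to V. Subgame-perfect outcome: (R0, V) with payoffs (8, 19).
Now find the simultaneous Nash equilibrium.
Labs Inc.'s best replies: V→R0; W→R0; X→R2; Y→R0; Z→R3.
Novax's best replies: R0→V; R1→Y; R2→Y; R3→W.
Only (R0, V) has each player best-responding; Nash payoffs (8, 19).
Novax's commitment gain: 19 − 19 = 0.

0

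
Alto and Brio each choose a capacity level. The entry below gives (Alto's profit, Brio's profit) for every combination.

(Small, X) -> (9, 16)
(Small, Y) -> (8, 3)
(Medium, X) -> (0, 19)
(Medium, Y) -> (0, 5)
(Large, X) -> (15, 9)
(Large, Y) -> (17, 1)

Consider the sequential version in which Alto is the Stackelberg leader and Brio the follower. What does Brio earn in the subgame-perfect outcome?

Backward induction with Alto moving first.
- Small → Brio plays X (best of 16, 3); Alto gets 9.
- Medium → Brio plays X (best of 19, 5); Alto gets 0.
- Large → Brio plays X (best of 9, 1); Alto gets 15.
Alto's induced payoffs are 9, 0, 15, so Alto commits to Large. Subgame-perfect outcome: (Large, X) with payoffs (15, 9).

9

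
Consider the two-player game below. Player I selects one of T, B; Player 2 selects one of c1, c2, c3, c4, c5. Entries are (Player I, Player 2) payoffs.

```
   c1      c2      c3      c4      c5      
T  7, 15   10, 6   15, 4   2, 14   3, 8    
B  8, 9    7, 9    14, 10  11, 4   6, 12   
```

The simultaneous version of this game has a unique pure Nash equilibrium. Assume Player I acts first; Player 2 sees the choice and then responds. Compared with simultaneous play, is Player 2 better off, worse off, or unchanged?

Backward induction with Player I moving first.
- T: BR = c1, leader payoff 7.
- B: BR = c5, leader payoff 6.
Among 7, 6, the best is 7 at T. Subgame-perfect outcome: (T, c1) with payoffs (7, 15).
Now find the simultaneous Nash equilibrium.
Player I's best replies: c1→B; c2→T; c3→T; c4→B; c5→B.
Player 2's best replies: T→c1; B→c5.
The unique mutual best reply is (B, c5), giving (6, 12).
Player 2 earns 15 sequentially versus 12 at the Nash outcome: better off.

better off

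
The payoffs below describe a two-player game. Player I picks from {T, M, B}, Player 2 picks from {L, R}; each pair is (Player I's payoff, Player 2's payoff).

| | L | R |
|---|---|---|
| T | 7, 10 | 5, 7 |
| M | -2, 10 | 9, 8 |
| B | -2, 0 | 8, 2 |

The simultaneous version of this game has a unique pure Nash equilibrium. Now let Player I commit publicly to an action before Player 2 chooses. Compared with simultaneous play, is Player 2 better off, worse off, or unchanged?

worse off

Solve by backward induction (Player I leads).
- T: Player 2 compares 10, 7 and picks L; Player I would get 7.
- M: Player 2 compares 10, 8 and picks L; Player I would get -2.
- B: Player 2 compares 0, 2 and picks R; Player I would get 8.
Player I's induced payoffs are 7, -2, 8, so Player I commits to B. Subgame-perfect outcome: (B, R) with payoffs (8, 2).
Now find the simultaneous Nash equilibrium.
Player I's best replies: L→T; R→M.
Player 2's best replies: T→L; M→L; B→R.
Only (T, L) has each player best-responding; Nash payoffs (7, 10).
Player 2 earns 2 sequentially versus 10 at the Nash outcome: worse off.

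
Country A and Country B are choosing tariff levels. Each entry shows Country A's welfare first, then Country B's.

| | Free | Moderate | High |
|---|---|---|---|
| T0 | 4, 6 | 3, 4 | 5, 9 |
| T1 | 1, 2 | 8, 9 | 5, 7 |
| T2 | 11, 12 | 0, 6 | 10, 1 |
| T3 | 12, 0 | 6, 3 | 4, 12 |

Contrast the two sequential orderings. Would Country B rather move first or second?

second

If Country A leads: Country B's best replies are T0→High, T1→Moderate, T2→Free, T3→High; Country A's induced payoffs 5, 8, 11, 4; outcome (T2, Free), payoffs (11, 12).
If Country B leads: Country A's best replies are Free→T3, Moderate→T1, High→T2; Country B's induced payoffs 0, 9, 1; outcome (T1, Moderate), payoffs (8, 9).
Country B gets 9 moving first and 12 moving second, so Country B prefers to move second.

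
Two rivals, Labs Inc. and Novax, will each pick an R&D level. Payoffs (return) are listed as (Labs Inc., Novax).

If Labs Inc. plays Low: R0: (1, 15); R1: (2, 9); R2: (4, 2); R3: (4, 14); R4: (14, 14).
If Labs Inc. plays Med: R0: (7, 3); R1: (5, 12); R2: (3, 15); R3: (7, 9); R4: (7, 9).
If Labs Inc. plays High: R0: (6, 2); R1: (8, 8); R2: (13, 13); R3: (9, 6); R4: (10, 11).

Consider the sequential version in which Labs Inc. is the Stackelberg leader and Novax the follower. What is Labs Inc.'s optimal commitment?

Novax best-responds to each possible Labs Inc. move:
- Low → Novax plays R0 (best of 15, 9, 2, 14, 14); Labs Inc. gets 1.
- Med → Novax plays R2 (best of 3, 12, 15, 9, 9); Labs Inc. gets 3.
- High → Novax plays R2 (best of 2, 8, 13, 6, 11); Labs Inc. gets 13.
Among 1, 3, 13, the best is 13 at High. Subgame-perfect outcome: (High, R2) with payoffs (13, 13).

High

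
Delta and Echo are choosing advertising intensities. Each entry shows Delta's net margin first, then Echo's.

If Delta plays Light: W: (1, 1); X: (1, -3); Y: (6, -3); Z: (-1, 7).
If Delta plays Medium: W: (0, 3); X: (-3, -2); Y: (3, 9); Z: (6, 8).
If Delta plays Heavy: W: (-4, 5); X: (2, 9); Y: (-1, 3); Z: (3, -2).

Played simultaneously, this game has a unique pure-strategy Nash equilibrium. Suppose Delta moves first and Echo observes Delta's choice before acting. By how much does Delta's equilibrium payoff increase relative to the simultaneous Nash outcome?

Backward induction with Delta moving first.
- Light → Echo plays Z (best of 1, -3, -3, 7); Delta gets -1.
- Medium → Echo plays Y (best of 3, -2, 9, 8); Delta gets 3.
- Heavy → Echo plays X (best of 5, 9, 3, -2); Delta gets 2.
Delta's induced payoffs are -1, 3, 2, so Delta commits to Medium. Subgame-perfect outcome: (Medium, Y) with payoffs (3, 9).
For the simultaneous game, intersect best replies.
Delta's best replies: W→Light; X→Heavy; Y→Light; Z→Medium.
Echo's best replies: Light→Z; Medium→Y; Heavy→X.
Only (Heavy, X) has each player best-responding; Nash payoffs (2, 9).
Delta's commitment gain: 3 − 2 = 1.

1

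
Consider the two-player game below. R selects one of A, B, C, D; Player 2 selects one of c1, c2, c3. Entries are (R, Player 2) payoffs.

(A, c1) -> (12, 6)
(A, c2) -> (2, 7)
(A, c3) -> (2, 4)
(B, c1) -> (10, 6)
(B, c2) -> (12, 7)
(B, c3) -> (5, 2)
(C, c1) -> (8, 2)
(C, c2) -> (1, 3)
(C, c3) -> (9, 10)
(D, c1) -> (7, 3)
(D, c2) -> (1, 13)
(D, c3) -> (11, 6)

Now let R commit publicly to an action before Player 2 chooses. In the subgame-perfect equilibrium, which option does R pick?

B

Player 2 best-responds to each possible R move:
- A: Player 2 compares 6, 7, 4 and picks c2; R would get 2.
- B: Player 2 compares 6, 7, 2 and picks c2; R would get 12.
- C: Player 2 compares 2, 3, 10 and picks c3; R would get 9.
- D: Player 2 compares 3, 13, 6 and picks c2; R would get 1.
R's induced payoffs are 2, 12, 9, 1, so R commits to B. Subgame-perfect outcome: (B, c2) with payoffs (12, 7).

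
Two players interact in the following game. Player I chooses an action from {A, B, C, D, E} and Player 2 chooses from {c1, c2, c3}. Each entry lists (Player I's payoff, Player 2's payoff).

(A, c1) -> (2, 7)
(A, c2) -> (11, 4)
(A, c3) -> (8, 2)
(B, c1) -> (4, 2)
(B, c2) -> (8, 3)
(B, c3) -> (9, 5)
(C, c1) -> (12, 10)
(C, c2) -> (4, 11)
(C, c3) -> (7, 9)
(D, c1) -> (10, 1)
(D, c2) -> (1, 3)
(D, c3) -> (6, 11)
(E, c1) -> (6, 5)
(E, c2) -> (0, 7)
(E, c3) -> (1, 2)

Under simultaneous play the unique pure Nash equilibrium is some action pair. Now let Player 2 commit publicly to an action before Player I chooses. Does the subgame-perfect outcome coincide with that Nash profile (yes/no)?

Player I best-responds to each possible Player 2 move:
- c1: Player I compares 2, 4, 12, 10, 6 and picks C; Player 2 would get 10.
- c2: Player I compares 11, 8, 4, 1, 0 and picks A; Player 2 would get 4.
- c3: Player I compares 8, 9, 7, 6, 1 and picks B; Player 2 would get 5.
Maximizing over 10, 4, 5, Player 2 chooses c1. Subgame-perfect outcome: (C, c1) with payoffs (12, 10).
For the simultaneous game, intersect best replies.
Player I's best replies: c1→C; c2→A; c3→B.
Player 2's best replies: A→c1; B→c3; C→c2; D→c3; E→c2.
Only (B, c3) has each player best-responding; Nash payoffs (9, 5).
Sequential outcome (C, c1) differs from the Nash profile (B, c3).

no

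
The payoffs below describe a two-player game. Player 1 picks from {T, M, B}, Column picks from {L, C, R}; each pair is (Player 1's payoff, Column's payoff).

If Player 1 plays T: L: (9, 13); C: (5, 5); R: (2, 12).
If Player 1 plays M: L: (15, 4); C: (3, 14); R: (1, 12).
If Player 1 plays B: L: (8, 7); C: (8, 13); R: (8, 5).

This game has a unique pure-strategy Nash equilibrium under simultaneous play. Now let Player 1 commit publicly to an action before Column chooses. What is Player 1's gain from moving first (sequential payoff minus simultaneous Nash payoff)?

Work backward from Column's decision.
- T: BR = L, leader payoff 9.
- M: BR = C, leader payoff 3.
- B: BR = C, leader payoff 8.
Player 1's induced payoffs are 9, 3, 8, so Player 1 commits to T. Subgame-perfect outcome: (T, L) with payoffs (9, 13).
Now find the simultaneous Nash equilibrium.
Player 1's best replies: L→M; C→B; R→B.
Column's best replies: T→L; M→C; B→C.
The unique mutual best reply is (B, C), giving (8, 13).
Player 1's commitment gain: 9 − 8 = 1.

1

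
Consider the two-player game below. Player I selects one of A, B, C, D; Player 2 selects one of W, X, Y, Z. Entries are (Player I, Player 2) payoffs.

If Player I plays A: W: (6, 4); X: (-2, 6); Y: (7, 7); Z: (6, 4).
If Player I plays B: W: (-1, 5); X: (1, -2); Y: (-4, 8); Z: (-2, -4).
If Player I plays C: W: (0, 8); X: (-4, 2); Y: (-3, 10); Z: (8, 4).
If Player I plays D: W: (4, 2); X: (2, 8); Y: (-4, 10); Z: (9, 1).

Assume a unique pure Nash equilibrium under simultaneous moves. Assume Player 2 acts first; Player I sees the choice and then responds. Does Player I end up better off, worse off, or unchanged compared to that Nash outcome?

worse off

Solve by backward induction (Player 2 leads).
- W → Player I plays A (best of 6, -1, 0, 4); Player 2 gets 4.
- X → Player I plays D (best of -2, 1, -4, 2); Player 2 gets 8.
- Y → Player I plays A (best of 7, -4, -3, -4); Player 2 gets 7.
- Z → Player I plays D (best of 6, -2, 8, 9); Player 2 gets 1.
Among 4, 8, 7, 1, the best is 8 at X. Subgame-perfect outcome: (D, X) with payoffs (2, 8).
Under simultaneous play:
Player I's best replies: W→A; X→D; Y→A; Z→D.
Player 2's best replies: A→Y; B→Y; C→Y; D→Y.
The unique mutual best reply is (A, Y), giving (7, 7).
Player I earns 2 sequentially versus 7 at the Nash outcome: worse off.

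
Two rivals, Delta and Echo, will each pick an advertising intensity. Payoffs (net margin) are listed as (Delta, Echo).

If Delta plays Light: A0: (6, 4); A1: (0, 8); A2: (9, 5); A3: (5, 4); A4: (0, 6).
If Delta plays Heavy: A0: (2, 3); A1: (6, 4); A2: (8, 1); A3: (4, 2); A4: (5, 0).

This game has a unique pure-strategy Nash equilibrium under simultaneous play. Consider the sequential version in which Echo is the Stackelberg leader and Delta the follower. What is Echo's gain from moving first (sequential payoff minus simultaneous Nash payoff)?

1

Work backward from Delta's decision.
- A0 → Delta plays Light (best of 6, 2); Echo gets 4.
- A1 → Delta plays Heavy (best of 0, 6); Echo gets 4.
- A2 → Delta plays Light (best of 9, 8); Echo gets 5.
- A3 → Delta plays Light (best of 5, 4); Echo gets 4.
- A4 → Delta plays Heavy (best of 0, 5); Echo gets 0.
Maximizing over 4, 4, 5, 4, 0, Echo chooses A2. Subgame-perfect outcome: (Light, A2) with payoffs (9, 5).
For the simultaneous game, intersect best replies.
Delta's best replies: A0→Light; A1→Heavy; A2→Light; A3→Light; A4→Heavy.
Echo's best replies: Light→A1; Heavy→A1.
Only (Heavy, A1) has each player best-responding; Nash payoffs (6, 4).
Echo's commitment gain: 5 − 4 = 1.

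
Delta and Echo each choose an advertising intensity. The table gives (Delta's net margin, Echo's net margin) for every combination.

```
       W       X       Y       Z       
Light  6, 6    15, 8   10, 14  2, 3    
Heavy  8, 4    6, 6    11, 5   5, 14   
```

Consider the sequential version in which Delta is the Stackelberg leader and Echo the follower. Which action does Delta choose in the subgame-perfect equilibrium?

Light

Echo best-responds to each possible Delta move:
- Light → Echo plays Y (best of 6, 8, 14, 3); Delta gets 10.
- Heavy → Echo plays Z (best of 4, 6, 5, 14); Delta gets 5.
Delta's induced payoffs are 10, 5, so Delta commits to Light. Subgame-perfect outcome: (Light, Y) with payoffs (10, 14).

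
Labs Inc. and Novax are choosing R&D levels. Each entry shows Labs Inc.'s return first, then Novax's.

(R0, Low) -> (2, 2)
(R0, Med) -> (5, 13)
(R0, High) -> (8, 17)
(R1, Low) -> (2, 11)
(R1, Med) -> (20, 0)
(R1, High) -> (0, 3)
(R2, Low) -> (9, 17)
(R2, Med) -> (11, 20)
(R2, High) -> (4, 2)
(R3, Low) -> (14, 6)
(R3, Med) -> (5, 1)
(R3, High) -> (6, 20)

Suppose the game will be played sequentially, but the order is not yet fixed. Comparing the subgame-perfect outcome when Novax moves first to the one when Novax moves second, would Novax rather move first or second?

second

If Labs Inc. leads: Novax's best replies are R0→High, R1→Low, R2→Med, R3→High; Labs Inc.'s induced payoffs 8, 2, 11, 6; outcome (R2, Med), payoffs (11, 20).
If Novax leads: Labs Inc.'s best replies are Low→R3, Med→R1, High→R0; Novax's induced payoffs 6, 0, 17; outcome (R0, High), payoffs (8, 17).
Novax gets 17 moving first and 20 moving second, so Novax prefers to move second.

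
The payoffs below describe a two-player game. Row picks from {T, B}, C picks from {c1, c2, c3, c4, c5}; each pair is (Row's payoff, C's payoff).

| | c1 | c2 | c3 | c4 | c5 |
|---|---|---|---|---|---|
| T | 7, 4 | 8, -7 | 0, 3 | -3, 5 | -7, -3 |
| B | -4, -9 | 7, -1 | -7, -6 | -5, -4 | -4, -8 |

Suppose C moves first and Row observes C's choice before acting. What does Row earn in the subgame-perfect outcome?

Solve by backward induction (C leads).
- c1 → Row plays T (best of 7, -4); C gets 4.
- c2 → Row plays T (best of 8, 7); C gets -7.
- c3 → Row plays T (best of 0, -7); C gets 3.
- c4 → Row plays T (best of -3, -5); C gets 5.
- c5 → Row plays B (best of -7, -4); C gets -8.
Maximizing over 4, -7, 3, 5, -8, C chooses c4. Subgame-perfect outcome: (T, c4) with payoffs (-3, 5).

-3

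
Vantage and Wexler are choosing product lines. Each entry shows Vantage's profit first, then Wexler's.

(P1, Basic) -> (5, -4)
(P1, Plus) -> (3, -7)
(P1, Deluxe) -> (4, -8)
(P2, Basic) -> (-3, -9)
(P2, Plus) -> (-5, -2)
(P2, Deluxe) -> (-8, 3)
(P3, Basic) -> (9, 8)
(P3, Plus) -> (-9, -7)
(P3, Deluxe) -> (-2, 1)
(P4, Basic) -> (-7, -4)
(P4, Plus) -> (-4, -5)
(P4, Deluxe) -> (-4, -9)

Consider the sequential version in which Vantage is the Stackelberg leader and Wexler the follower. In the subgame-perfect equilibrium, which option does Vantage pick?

Solve by backward induction (Vantage leads).
- P1: BR = Basic, leader payoff 5.
- P2: BR = Deluxe, leader payoff -8.
- P3: BR = Basic, leader payoff 9.
- P4: BR = Basic, leader payoff -7.
Maximizing over 5, -8, 9, -7, Vantage chooses P3. Subgame-perfect outcome: (P3, Basic) with payoffs (9, 8).

P3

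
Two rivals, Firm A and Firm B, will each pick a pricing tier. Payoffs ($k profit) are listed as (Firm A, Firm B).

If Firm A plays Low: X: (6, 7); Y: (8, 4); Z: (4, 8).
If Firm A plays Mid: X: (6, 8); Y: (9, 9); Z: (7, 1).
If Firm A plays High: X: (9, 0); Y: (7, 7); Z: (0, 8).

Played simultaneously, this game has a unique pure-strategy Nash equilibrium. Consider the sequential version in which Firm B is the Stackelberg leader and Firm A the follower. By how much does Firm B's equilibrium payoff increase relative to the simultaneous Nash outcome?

0

Firm A best-responds to each possible Firm B move:
- X: BR = High, leader payoff 0.
- Y: BR = Mid, leader payoff 9.
- Z: BR = Mid, leader payoff 1.
Among 0, 9, 1, the best is 9 at Y. Subgame-perfect outcome: (Mid, Y) with payoffs (9, 9).
Under simultaneous play:
Firm A's best replies: X→High; Y→Mid; Z→Mid.
Firm B's best replies: Low→Z; Mid→Y; High→Z.
Only (Mid, Y) has each player best-responding; Nash payoffs (9, 9).
Firm B's commitment gain: 9 − 9 = 0.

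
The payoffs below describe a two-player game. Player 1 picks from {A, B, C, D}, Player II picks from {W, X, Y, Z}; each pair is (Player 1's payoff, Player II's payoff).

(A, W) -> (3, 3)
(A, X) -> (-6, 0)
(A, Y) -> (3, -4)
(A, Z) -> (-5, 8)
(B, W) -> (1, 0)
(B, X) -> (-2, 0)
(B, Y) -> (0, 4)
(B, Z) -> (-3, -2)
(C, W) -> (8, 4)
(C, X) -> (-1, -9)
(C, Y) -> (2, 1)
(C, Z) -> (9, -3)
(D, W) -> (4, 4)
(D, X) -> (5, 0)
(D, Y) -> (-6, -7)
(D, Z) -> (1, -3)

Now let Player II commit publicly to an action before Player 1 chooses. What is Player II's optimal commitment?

W

Player 1 best-responds to each possible Player II move:
- W → Player 1 plays C (best of 3, 1, 8, 4); Player II gets 4.
- X → Player 1 plays D (best of -6, -2, -1, 5); Player II gets 0.
- Y → Player 1 plays A (best of 3, 0, 2, -6); Player II gets -4.
- Z → Player 1 plays C (best of -5, -3, 9, 1); Player II gets -3.
Maximizing over 4, 0, -4, -3, Player II chooses W. Subgame-perfect outcome: (C, W) with payoffs (8, 4).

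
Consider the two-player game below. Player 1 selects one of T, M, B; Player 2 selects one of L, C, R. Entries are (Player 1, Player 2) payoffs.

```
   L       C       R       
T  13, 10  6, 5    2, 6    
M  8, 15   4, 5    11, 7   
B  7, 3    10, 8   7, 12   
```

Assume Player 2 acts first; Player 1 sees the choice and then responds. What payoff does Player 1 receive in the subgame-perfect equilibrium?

13

Work backward from Player 1's decision.
- L → Player 1 plays T (best of 13, 8, 7); Player 2 gets 10.
- C → Player 1 plays B (best of 6, 4, 10); Player 2 gets 8.
- R → Player 1 plays M (best of 2, 11, 7); Player 2 gets 7.
Maximizing over 10, 8, 7, Player 2 chooses L. Subgame-perfect outcome: (T, L) with payoffs (13, 10).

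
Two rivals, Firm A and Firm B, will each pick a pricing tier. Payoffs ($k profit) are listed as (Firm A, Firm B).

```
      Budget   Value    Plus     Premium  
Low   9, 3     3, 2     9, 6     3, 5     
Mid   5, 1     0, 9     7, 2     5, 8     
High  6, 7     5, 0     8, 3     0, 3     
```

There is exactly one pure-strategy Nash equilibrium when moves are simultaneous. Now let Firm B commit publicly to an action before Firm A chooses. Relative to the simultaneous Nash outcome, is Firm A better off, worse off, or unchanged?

Backward induction with Firm B moving first.
- Budget → Firm A plays Low (best of 9, 5, 6); Firm B gets 3.
- Value → Firm A plays High (best of 3, 0, 5); Firm B gets 0.
- Plus → Firm A plays Low (best of 9, 7, 8); Firm B gets 6.
- Premium → Firm A plays Mid (best of 3, 5, 0); Firm B gets 8.
Firm B's induced payoffs are 3, 0, 6, 8, so Firm B commits to Premium. Subgame-perfect outcome: (Mid, Premium) with payoffs (5, 8).
Under simultaneous play:
Firm A's best replies: Budget→Low; Value→High; Plus→Low; Premium→Mid.
Firm B's best replies: Low→Plus; Mid→Value; High→Budget.
Only (Low, Plus) has each player best-responding; Nash payoffs (9, 6).
Firm A earns 5 sequentially versus 9 at the Nash outcome: worse off.

worse off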